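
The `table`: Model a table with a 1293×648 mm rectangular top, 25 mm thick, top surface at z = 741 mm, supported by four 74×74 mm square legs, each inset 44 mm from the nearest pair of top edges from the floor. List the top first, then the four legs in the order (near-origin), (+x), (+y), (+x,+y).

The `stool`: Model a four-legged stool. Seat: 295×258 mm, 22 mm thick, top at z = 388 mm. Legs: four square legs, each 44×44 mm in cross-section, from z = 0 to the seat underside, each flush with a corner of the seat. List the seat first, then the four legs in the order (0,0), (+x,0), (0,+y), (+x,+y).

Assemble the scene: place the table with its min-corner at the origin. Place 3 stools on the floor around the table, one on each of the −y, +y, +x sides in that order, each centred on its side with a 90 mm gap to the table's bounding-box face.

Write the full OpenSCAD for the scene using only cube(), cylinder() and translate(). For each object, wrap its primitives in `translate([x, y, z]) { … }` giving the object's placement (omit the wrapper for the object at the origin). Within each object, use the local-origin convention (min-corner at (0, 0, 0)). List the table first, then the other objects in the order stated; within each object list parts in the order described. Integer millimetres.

translate([0, 0, 716]) cube([1293, 648, 25]);
translate([44, 44, 0]) cube([74, 74, 716]);
translate([1175, 44, 0]) cube([74, 74, 716]);
translate([44, 530, 0]) cube([74, 74, 716]);
translate([1175, 530, 0]) cube([74, 74, 716]);
translate([499, -348, 0]) {
  translate([0, 0, 366]) cube([295, 258, 22]);
  cube([44, 44, 366]);
  translate([251, 0, 0]) cube([44, 44, 366]);
  translate([0, 214, 0]) cube([44, 44, 366]);
  translate([251, 214, 0]) cube([44, 44, 366]);
}
translate([499, 738, 0]) {
  translate([0, 0, 366]) cube([295, 258, 22]);
  cube([44, 44, 366]);
  translate([251, 0, 0]) cube([44, 44, 366]);
  translate([0, 214, 0]) cube([44, 44, 366]);
  translate([251, 214, 0]) cube([44, 44, 366]);
}
translate([1383, 195, 0]) {
  translate([0, 0, 366]) cube([295, 258, 22]);
  cube([44, 44, 366]);
  translate([251, 0, 0]) cube([44, 44, 366]);
  translate([0, 214, 0]) cube([44, 44, 366]);
  translate([251, 214, 0]) cube([44, 44, 366]);
}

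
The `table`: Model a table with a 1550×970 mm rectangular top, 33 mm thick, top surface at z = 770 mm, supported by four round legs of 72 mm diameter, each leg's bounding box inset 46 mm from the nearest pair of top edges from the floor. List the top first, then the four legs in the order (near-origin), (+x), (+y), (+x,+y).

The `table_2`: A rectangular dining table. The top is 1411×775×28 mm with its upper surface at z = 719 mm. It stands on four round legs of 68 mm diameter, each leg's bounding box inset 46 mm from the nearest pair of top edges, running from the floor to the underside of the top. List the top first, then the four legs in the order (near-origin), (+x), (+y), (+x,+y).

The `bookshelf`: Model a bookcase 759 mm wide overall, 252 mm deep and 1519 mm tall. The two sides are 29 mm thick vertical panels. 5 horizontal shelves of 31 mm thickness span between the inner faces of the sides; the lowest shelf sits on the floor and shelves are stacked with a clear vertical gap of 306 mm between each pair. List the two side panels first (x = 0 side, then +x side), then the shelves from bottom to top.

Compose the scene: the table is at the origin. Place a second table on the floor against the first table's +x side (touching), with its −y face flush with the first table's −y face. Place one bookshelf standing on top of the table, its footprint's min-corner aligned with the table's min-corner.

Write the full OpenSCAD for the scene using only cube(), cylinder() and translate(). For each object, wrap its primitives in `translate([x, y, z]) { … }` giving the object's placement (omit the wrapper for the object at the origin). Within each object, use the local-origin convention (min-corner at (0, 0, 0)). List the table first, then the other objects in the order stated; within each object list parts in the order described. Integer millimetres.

translate([0, 0, 737]) cube([1550, 970, 33]);
translate([82, 82, 0]) cylinder(h = 737, r = 36);
translate([1468, 82, 0]) cylinder(h = 737, r = 36);
translate([82, 888, 0]) cylinder(h = 737, r = 36);
translate([1468, 888, 0]) cylinder(h = 737, r = 36);
translate([1550, 0, 0]) {
  translate([0, 0, 691]) cube([1411, 775, 28]);
  translate([80, 80, 0]) cylinder(h = 691, r = 34);
  translate([1331, 80, 0]) cylinder(h = 691, r = 34);
  translate([80, 695, 0]) cylinder(h = 691, r = 34);
  translate([1331, 695, 0]) cylinder(h = 691, r = 34);
}
translate([0, 0, 770]) {
  cube([29, 252, 1519]);
  translate([730, 0, 0]) cube([29, 252, 1519]);
  translate([29, 0, 0]) cube([701, 252, 31]);
  translate([29, 0, 337]) cube([701, 252, 31]);
  translate([29, 0, 674]) cube([701, 252, 31]);
  translate([29, 0, 1011]) cube([701, 252, 31]);
  translate([29, 0, 1348]) cube([701, 252, 31]);
}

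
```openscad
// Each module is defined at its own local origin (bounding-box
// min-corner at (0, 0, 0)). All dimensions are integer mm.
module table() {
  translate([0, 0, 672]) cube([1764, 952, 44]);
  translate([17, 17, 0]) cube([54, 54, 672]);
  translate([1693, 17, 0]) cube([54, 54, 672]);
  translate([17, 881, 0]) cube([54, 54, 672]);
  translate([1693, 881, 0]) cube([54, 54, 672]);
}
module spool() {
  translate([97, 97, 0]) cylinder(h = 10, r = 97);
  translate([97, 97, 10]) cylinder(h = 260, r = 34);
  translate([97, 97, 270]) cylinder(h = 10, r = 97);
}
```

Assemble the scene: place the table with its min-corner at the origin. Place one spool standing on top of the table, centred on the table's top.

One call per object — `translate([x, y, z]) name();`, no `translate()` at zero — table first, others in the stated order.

table();
translate([785, 379, 716]) spool();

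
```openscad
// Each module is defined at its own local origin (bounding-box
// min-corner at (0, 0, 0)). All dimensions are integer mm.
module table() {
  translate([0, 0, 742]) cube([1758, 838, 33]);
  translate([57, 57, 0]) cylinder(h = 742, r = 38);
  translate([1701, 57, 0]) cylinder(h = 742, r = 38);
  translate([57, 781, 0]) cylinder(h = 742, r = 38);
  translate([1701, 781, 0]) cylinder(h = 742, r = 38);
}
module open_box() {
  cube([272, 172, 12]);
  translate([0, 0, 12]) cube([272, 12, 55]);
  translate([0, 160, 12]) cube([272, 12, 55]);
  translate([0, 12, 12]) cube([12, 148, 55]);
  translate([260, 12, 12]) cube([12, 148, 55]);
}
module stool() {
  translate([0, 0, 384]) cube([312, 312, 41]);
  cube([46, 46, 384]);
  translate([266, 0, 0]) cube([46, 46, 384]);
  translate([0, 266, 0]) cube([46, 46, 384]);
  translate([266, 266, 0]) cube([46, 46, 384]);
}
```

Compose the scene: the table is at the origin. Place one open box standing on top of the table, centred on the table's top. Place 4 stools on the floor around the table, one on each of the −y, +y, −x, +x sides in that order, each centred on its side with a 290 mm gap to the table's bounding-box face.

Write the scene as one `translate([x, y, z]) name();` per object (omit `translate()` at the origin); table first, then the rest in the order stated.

table();
translate([743, 333, 775]) open_box();
translate([723, -602, 0]) stool();
translate([723, 1128, 0]) stool();
translate([-602, 263, 0]) stool();
translate([2048, 263, 0]) stool();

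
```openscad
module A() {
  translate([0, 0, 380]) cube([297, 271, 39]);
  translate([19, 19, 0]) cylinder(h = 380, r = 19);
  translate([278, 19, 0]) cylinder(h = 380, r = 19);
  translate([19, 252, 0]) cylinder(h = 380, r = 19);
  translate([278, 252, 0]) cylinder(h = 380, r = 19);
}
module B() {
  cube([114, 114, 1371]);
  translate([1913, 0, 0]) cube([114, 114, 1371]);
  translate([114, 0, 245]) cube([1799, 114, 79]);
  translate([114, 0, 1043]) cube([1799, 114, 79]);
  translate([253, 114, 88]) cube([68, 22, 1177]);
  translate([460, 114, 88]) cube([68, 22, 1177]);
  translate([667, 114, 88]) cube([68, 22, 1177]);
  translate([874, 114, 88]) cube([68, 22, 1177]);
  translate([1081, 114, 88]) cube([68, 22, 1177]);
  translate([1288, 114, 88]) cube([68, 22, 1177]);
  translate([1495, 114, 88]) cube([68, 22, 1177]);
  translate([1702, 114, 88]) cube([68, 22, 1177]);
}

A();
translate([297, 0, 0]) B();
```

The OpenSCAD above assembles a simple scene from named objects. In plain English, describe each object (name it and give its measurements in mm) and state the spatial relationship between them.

A is a four-legged stool. The seat is 297×271 mm, 39 mm thick, top at z = 419 mm. It stands on four round legs, each 38 mm in diameter, from z = 0 to the seat underside, each leg's axis is inset half a diameter from the nearest pair of seat edges (so the leg's bounding box is flush with the corner).

B is a fence section. Two 114×114 mm posts, 1371 mm tall, stand on the floor with a clear span of 1799 mm between their inner faces. Two horizontal rails of 114×79 mm section span the gap between the posts with their undersides at z = 245 mm and z = 1043 mm, flush with the posts' −y face. 8 pickets, each 68 mm wide, 22 mm thick and 1177 mm tall, are fixed to the +y face of the rails with their bottoms at z = 88 mm, evenly spaced across the span with equal gaps (rounded down to the nearest mm) at the −x end and between each pair — any rounding remainder accumulates at the +x end.

The fence section is against the stool's +x side, with their −y faces flush.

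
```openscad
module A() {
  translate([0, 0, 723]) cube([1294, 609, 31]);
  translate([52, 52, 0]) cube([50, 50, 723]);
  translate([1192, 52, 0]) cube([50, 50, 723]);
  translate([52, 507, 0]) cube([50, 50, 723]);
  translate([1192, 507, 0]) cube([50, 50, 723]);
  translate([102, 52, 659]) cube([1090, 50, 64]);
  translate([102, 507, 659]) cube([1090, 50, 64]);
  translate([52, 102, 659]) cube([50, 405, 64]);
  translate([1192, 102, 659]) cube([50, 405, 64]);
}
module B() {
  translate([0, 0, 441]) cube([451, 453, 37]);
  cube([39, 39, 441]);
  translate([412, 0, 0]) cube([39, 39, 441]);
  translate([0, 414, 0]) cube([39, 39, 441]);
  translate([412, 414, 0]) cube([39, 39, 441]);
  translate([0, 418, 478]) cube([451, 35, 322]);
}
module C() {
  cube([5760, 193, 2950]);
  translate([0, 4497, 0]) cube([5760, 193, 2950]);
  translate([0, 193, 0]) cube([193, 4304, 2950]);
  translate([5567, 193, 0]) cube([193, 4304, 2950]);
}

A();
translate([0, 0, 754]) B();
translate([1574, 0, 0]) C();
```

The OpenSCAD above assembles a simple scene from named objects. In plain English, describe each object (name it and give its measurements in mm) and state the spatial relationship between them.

A is a table with a 1294×609 mm rectangular top, 31 mm thick, top surface at z = 754 mm, supported by four 50×50 mm square legs, each inset 52 mm from the nearest pair of top edges, running from the floor. Four apron rails, 50 mm thick and 64 mm tall, run between adjacent legs with their top edges flush with the underside of the top and their outer faces flush with the legs' outer faces.

B is a chair. The seat is a 451×453×37 mm slab with its top at z = 478 mm, on four 39×39 mm corner legs (flush with the seat edges, standing on z = 0). A flat backrest 35 mm thick, 322 mm tall, spans the full seat width and rises from the seat top along its +y edge, rear face flush with the rear of the seat.

C is a box-shaped house frame (walls only): outside footprint 5760×4690 mm, wall height 2950 mm, wall thickness 193 mm. The two y-facing walls run the full x-width; the two x-facing walls fit between the inner faces of the y-facing walls.

The chair is on top of the table. The house frame is on the floor beside the table on its +x side.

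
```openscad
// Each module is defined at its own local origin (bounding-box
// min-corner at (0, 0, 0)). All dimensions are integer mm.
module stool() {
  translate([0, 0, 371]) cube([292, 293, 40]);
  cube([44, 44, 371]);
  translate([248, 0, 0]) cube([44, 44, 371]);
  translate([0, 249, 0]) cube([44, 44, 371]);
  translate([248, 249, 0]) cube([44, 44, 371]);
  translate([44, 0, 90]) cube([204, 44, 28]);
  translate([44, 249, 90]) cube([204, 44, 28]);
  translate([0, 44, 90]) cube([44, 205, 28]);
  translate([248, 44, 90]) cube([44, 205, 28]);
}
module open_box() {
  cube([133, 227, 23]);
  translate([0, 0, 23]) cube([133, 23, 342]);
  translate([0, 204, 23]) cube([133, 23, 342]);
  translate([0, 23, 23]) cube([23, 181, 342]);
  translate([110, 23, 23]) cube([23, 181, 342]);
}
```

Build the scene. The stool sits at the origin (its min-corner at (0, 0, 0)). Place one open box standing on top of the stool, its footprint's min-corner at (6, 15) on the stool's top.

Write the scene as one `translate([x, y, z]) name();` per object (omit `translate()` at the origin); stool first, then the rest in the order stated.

stool();
translate([6, 15, 411]) open_box();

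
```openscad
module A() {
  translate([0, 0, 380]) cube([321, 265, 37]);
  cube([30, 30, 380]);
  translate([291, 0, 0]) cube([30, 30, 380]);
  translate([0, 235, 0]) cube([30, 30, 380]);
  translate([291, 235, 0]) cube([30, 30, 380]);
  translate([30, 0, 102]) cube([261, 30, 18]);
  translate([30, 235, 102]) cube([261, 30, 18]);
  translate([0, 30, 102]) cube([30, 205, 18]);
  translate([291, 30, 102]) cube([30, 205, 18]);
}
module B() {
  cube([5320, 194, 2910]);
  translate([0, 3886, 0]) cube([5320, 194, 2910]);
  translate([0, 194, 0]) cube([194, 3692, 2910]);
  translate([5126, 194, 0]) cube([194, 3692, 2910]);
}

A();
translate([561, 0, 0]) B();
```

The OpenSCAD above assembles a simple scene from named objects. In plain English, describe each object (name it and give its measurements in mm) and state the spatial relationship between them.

A is a simple wooden stool: a rectangular seat 321 mm (x) by 265 mm (y), 37 mm thick, top face at z = 417 mm, on four square legs, each 30×30 mm in cross-section. The legs rest on z = 0, each flush with a corner of the seat. Four stretchers, 30 mm wide and 18 mm tall, connect adjacent legs with their undersides at z = 102 mm, each running between the inner faces of the legs it joins and aligned with the legs' outer faces on the other axis.

B is a box-shaped house frame (walls only): outside footprint 5320×4080 mm, wall height 2910 mm, wall thickness 194 mm. The two y-facing walls run the full x-width; the two x-facing walls fit between the inner faces of the y-facing walls.

The house frame is on the floor beside the stool on its +x side.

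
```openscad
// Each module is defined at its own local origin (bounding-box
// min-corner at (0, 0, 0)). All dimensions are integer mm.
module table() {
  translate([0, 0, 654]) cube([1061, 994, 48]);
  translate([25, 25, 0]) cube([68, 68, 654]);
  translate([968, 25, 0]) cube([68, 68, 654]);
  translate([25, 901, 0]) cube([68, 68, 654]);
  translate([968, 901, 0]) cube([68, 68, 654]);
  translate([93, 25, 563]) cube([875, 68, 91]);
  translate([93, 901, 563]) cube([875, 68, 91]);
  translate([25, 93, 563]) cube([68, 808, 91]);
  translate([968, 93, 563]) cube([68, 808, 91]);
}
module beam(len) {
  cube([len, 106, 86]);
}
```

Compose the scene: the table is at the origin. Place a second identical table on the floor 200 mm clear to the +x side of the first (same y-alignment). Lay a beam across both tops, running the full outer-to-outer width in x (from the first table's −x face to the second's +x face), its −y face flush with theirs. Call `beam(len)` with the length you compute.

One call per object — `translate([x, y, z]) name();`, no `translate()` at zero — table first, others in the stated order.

table();
translate([1261, 0, 0]) table();
translate([0, 0, 702]) beam(2322);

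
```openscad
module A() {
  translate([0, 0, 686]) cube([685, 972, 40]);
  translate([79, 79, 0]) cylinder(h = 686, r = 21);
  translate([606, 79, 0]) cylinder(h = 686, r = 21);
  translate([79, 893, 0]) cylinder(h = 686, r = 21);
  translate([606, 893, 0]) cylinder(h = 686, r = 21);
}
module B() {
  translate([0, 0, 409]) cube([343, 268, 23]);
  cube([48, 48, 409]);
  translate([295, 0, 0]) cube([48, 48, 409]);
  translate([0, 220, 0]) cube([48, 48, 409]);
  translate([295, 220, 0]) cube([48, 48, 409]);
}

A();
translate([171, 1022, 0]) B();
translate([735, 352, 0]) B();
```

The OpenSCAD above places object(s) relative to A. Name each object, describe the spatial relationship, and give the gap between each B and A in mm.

A is a table. B is a stool. Two stools sit around the table at the +y, +x sides. The gap between each stool and the table is 50 mm.

Each stool's nearest face is 50 mm from the table's bounding box.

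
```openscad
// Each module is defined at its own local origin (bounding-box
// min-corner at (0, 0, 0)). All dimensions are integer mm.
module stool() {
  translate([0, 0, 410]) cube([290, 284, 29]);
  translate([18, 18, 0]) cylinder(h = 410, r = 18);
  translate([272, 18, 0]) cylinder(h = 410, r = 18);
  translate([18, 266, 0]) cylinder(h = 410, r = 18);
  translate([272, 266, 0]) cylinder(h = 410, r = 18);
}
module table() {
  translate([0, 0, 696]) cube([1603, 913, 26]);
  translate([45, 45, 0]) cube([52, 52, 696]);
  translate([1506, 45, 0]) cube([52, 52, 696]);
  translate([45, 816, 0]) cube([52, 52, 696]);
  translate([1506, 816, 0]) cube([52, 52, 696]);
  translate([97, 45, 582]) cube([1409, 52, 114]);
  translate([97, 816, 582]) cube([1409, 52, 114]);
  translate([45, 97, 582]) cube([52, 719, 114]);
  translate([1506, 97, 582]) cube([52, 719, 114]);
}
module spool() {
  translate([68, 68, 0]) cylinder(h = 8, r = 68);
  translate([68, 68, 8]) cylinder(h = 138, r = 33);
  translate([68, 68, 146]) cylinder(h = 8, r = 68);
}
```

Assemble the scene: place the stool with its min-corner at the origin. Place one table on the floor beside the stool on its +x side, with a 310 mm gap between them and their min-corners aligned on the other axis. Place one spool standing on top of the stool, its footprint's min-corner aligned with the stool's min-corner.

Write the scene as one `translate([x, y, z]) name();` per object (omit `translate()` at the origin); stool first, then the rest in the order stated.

stool();
translate([600, 0, 0]) table();
translate([0, 0, 439]) spool();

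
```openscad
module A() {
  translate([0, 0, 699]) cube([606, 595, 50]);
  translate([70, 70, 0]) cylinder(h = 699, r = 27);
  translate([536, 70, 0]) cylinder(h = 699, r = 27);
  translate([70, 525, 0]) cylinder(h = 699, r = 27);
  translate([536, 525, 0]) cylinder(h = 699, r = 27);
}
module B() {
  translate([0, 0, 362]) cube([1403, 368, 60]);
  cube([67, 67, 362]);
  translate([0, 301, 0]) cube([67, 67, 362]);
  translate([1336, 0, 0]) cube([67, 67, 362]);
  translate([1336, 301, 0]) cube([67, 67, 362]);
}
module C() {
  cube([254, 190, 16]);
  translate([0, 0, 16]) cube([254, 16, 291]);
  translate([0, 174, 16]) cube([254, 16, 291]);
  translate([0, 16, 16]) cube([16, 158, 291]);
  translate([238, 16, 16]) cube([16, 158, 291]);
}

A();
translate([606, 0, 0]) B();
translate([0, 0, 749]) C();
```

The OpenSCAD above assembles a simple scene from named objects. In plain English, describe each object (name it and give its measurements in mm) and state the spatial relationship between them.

A is a table with a 606×595 mm rectangular top, 50 mm thick, top surface at z = 749 mm, supported by four round legs of 54 mm diameter, each leg's bounding box inset 43 mm from the nearest pair of top edges, running from the floor.

B is a long wooden bench with a 1403 mm (x) × 368 mm (y) seat, 60 mm thick, its top surface 422 mm above the floor. Four 67 mm square legs at the seat corners, flush with the edges, run from z = 0 to the seat underside.

C is an open-topped rectangular box: outside dimensions 254×190×307 mm, with a uniform wall and base thickness of 16 mm. The base is a full 254×190 slab on the floor; four walls sit on top of the base. The front and back walls (the −y and +y sides) span the full width; the two side walls fit between them.

The bench is against the table's +x side, with their −y faces flush. The open box is on top of the table.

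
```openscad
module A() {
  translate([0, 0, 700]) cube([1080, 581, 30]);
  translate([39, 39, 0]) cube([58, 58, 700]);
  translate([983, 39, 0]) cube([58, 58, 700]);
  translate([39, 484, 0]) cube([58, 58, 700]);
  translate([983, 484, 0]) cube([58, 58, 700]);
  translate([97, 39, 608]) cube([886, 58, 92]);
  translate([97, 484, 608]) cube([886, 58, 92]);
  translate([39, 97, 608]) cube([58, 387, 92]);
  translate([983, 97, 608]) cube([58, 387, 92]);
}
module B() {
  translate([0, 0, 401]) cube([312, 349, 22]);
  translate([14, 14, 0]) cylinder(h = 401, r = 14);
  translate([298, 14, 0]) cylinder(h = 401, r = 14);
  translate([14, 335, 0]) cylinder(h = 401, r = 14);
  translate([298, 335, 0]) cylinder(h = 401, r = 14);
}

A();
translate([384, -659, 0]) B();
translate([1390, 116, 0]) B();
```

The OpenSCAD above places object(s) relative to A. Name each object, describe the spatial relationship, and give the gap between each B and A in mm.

Each stool's nearest face is 310 mm from the table's bounding box.

A is a table. B is a stool. Two stools sit around the table at the −y, +x sides. The gap between each stool and the table is 310 mm.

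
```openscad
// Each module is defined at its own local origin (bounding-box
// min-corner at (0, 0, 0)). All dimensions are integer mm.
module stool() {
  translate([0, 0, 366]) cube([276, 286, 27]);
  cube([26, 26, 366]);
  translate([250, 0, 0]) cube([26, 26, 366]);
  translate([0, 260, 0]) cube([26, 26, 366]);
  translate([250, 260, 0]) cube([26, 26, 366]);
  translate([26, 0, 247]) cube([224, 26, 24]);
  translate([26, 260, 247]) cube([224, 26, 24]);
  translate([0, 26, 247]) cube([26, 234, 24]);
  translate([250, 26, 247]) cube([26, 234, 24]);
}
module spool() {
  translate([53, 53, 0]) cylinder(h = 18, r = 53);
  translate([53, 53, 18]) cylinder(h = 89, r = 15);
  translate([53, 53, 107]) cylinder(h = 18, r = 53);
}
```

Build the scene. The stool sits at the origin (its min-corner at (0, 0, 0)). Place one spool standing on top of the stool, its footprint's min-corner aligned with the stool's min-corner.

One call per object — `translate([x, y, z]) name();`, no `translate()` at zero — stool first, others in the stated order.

stool();
translate([0, 0, 393]) spool();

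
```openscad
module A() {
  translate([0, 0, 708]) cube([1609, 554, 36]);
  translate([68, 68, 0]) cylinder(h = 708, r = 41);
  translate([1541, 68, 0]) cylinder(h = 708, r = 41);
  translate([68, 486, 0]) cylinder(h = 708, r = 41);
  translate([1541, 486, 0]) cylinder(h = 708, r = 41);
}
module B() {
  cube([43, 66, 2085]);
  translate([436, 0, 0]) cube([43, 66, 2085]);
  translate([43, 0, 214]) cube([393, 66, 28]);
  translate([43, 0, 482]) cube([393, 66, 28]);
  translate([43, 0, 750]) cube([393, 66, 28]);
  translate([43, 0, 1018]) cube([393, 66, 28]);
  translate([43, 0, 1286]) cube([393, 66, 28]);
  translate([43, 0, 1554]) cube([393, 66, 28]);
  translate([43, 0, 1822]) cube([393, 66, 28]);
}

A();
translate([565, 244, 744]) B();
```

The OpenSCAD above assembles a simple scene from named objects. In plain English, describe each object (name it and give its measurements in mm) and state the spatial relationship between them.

A is a table: top 1609 mm (x) × 554 mm (y), 36 mm thick, upper face at z = 744 mm, on four round legs of 82 mm diameter, each leg's bounding box inset 27 mm from the nearest pair of top edges, running from z = 0 to the bottom of the top.

B is a straight ladder. Two 43×66 mm vertical rails, 2085 mm tall, stand 479 mm apart (outside-to-outside) with their front faces coplanar on the −y side. 7 rungs, each 66 mm deep and 28 mm tall, span between the inner faces of the rails, front faces flush with the rails. The lowest rung's underside is at z = 214 mm and rungs are spaced 268 mm apart (underside to underside).

The ladder is on top of the table, centred.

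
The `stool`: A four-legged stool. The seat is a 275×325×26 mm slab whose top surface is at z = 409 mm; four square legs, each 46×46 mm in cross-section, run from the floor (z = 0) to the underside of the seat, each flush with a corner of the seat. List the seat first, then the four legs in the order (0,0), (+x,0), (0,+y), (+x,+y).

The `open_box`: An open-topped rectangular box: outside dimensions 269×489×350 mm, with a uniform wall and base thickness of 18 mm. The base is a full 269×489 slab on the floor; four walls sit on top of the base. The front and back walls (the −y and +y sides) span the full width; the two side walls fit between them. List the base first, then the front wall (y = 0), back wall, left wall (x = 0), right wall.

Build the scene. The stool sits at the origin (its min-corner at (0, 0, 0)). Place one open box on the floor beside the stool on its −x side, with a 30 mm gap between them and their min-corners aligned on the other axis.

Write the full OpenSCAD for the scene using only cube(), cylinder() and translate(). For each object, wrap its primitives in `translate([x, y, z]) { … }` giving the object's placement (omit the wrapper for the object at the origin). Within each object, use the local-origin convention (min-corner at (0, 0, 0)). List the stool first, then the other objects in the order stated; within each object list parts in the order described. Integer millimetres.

translate([0, 0, 383]) cube([275, 325, 26]);
cube([46, 46, 383]);
translate([229, 0, 0]) cube([46, 46, 383]);
translate([0, 279, 0]) cube([46, 46, 383]);
translate([229, 279, 0]) cube([46, 46, 383]);
translate([-299, 0, 0]) {
  cube([269, 489, 18]);
  translate([0, 0, 18]) cube([269, 18, 332]);
  translate([0, 471, 18]) cube([269, 18, 332]);
  translate([0, 18, 18]) cube([18, 453, 332]);
  translate([251, 18, 18]) cube([18, 453, 332]);
}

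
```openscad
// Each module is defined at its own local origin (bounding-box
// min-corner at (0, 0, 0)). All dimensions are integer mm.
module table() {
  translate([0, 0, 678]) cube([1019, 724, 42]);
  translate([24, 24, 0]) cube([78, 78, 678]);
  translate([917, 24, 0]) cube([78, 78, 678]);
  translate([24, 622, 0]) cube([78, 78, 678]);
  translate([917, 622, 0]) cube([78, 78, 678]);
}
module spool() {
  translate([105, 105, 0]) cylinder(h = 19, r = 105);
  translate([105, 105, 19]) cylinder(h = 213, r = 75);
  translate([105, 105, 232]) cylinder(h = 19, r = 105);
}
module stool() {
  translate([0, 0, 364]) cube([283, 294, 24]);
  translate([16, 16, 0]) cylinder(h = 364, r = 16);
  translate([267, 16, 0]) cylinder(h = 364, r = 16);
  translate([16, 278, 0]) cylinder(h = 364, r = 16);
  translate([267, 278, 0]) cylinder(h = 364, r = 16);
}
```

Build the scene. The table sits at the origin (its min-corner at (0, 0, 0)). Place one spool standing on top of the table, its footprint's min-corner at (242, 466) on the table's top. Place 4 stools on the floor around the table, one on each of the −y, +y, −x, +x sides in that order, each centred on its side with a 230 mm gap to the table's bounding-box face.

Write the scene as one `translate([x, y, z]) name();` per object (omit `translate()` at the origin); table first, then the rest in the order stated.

table();
translate([242, 466, 720]) spool();
translate([368, -524, 0]) stool();
translate([368, 954, 0]) stool();
translate([-513, 215, 0]) stool();
translate([1249, 215, 0]) stool();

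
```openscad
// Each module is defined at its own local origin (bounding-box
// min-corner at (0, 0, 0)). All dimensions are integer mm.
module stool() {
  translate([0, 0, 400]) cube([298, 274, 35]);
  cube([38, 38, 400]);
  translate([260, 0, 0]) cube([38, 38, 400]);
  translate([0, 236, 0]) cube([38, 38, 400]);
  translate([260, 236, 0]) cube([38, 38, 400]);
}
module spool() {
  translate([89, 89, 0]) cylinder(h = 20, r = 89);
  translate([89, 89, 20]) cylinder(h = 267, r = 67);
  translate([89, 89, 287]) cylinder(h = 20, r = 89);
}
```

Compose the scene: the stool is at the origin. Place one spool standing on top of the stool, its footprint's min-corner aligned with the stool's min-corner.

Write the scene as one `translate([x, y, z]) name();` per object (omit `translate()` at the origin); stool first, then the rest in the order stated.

stool();
translate([0, 0, 435]) spool();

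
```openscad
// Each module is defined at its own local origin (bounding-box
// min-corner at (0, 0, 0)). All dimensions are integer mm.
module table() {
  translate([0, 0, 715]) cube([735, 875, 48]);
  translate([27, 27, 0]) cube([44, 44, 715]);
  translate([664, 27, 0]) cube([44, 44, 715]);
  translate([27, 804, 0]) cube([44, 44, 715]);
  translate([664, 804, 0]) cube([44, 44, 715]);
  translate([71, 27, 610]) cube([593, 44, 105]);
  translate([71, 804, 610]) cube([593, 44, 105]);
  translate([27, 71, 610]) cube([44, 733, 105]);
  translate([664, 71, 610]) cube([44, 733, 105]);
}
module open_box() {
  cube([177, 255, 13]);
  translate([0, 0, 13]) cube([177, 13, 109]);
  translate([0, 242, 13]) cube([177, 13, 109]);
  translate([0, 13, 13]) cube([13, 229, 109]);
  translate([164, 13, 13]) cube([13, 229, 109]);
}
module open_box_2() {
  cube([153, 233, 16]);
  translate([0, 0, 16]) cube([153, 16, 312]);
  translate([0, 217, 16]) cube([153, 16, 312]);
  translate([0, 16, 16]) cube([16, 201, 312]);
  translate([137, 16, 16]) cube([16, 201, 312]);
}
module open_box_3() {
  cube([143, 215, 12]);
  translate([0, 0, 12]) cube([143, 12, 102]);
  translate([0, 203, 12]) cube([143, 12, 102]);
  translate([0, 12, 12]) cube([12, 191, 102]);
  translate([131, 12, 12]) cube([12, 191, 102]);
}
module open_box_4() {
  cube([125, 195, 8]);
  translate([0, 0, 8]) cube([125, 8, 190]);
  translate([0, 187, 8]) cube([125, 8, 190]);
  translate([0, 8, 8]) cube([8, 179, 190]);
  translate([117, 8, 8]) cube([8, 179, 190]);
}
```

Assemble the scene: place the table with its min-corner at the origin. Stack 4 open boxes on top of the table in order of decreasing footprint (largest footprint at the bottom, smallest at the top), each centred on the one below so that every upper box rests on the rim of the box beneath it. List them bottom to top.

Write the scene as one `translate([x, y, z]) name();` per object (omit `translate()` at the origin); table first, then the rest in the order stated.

table();
translate([279, 310, 763]) open_box();
translate([291, 321, 885]) open_box_2();
translate([296, 330, 1213]) open_box_3();
translate([305, 340, 1327]) open_box_4();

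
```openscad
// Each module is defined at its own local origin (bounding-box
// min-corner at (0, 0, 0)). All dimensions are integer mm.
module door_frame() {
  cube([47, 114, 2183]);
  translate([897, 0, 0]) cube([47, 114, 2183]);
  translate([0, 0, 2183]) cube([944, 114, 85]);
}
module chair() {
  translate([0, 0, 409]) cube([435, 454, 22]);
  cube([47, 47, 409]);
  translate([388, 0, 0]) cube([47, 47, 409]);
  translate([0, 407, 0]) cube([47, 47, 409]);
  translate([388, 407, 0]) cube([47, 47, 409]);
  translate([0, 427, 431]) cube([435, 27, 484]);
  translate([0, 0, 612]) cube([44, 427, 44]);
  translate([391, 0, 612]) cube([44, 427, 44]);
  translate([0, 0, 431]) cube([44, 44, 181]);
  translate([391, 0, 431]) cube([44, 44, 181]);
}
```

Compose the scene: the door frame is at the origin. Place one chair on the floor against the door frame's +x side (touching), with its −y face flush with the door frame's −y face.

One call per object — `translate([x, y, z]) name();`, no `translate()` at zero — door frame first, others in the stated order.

door_frame();
translate([944, 0, 0]) chair();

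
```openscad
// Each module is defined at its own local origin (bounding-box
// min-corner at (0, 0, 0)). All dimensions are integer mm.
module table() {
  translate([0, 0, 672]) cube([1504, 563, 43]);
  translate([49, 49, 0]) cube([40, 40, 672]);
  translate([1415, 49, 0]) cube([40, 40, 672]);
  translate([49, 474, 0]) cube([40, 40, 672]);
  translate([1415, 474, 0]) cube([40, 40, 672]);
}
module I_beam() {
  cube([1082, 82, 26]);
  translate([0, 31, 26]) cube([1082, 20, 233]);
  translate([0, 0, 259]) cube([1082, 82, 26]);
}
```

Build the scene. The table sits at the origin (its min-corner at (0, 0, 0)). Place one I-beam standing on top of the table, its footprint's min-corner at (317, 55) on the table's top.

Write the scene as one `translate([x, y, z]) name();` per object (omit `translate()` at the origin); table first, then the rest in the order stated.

table();
translate([317, 55, 715]) I_beam();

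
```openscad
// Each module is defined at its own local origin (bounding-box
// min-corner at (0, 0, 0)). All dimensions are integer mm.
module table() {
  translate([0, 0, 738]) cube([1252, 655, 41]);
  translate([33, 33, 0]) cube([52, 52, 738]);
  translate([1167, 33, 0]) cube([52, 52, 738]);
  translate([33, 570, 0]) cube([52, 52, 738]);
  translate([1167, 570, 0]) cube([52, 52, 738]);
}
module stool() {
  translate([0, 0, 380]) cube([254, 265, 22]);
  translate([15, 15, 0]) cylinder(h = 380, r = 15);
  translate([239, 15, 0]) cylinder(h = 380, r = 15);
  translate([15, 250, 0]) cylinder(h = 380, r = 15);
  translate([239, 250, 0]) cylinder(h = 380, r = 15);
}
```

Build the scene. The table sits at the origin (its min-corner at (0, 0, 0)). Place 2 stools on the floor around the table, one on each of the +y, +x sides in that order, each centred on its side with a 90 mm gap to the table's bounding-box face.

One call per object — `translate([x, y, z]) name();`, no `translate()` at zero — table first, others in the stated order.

table();
translate([499, 745, 0]) stool();
translate([1342, 195, 0]) stool();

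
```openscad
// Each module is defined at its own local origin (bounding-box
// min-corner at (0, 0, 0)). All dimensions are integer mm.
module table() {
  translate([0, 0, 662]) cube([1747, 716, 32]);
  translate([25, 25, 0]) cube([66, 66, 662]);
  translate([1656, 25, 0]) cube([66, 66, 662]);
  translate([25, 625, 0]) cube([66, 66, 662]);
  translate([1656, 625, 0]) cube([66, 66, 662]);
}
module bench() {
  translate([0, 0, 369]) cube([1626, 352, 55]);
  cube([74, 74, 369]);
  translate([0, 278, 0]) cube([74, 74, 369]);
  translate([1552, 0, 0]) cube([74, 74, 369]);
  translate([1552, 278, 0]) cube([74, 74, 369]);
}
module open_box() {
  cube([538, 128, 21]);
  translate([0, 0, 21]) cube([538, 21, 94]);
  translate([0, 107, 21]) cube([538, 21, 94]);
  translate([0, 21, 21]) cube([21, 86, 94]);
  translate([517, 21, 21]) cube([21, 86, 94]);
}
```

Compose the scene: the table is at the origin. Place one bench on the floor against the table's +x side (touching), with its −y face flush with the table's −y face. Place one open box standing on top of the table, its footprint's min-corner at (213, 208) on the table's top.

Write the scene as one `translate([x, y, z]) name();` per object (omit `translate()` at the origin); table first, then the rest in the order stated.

table();
translate([1747, 0, 0]) bench();
translate([213, 208, 694]) open_box();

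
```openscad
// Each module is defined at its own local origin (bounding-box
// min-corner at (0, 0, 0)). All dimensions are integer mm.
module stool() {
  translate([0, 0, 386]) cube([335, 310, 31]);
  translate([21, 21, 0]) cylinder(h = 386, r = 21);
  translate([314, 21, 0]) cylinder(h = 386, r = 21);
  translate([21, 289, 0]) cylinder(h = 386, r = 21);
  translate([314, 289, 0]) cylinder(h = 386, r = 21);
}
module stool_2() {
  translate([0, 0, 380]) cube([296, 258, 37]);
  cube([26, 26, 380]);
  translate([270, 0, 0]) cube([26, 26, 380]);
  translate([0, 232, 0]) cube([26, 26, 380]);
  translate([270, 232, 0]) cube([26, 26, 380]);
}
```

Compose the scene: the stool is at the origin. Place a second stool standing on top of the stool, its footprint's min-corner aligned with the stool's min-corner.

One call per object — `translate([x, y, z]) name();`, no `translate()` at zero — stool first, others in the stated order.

stool();
translate([0, 0, 417]) stool_2();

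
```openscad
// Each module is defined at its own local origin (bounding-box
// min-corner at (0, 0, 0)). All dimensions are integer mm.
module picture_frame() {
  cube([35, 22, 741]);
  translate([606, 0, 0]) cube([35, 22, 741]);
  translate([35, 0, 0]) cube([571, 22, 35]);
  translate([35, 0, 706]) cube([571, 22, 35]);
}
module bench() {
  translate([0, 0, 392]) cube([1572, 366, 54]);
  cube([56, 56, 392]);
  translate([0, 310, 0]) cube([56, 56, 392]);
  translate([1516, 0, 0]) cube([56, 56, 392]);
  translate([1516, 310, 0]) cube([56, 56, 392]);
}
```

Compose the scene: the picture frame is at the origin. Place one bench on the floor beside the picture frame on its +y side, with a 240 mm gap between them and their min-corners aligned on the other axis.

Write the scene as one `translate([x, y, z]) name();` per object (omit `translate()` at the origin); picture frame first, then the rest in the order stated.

picture_frame();
translate([0, 262, 0]) bench();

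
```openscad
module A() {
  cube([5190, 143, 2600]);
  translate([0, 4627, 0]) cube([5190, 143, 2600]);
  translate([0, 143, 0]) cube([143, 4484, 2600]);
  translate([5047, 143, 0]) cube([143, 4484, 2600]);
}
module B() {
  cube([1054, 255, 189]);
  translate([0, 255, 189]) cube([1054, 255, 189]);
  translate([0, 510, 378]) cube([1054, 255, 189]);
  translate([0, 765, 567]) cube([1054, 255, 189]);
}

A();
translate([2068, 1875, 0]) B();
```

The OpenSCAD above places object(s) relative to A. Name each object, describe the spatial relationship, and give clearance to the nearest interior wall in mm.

Clearances: x = 1925, y = 1732; minimum 1732 mm.

A is a house frame. B is a staircase. The staircase sits inside the house frame, centred. The clearance to the nearest interior wall is 1732 mm.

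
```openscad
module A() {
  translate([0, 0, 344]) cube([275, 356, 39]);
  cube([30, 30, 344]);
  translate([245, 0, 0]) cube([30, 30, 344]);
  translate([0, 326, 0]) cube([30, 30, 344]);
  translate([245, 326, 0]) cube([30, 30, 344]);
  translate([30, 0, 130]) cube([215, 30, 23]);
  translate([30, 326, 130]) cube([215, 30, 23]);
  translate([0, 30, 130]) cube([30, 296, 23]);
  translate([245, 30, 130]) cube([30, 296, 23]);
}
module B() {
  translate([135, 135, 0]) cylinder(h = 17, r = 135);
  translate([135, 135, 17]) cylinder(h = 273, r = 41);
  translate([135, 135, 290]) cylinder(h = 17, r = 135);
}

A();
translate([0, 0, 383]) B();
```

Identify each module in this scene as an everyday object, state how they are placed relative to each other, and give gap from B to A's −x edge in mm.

The spool's min-x is at 0; the stool's min-x is 0; gap = 0 mm.

A is a stool. B is a spool. The spool is on top of the stool. The gap from the spool to the stool's −x edge is 0 mm.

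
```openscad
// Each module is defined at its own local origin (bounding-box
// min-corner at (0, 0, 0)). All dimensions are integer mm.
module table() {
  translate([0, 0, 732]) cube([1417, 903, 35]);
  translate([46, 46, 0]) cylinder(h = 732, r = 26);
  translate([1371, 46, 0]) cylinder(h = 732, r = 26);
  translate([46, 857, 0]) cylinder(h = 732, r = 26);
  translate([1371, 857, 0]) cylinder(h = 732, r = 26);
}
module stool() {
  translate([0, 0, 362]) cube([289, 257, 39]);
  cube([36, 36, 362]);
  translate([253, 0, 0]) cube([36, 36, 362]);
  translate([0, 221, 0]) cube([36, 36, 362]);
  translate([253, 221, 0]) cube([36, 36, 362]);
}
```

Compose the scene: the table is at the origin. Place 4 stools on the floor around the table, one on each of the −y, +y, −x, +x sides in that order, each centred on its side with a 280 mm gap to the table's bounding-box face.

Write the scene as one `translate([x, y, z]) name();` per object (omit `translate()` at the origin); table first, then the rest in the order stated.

table();
translate([564, -537, 0]) stool();
translate([564, 1183, 0]) stool();
translate([-569, 323, 0]) stool();
translate([1697, 323, 0]) stool();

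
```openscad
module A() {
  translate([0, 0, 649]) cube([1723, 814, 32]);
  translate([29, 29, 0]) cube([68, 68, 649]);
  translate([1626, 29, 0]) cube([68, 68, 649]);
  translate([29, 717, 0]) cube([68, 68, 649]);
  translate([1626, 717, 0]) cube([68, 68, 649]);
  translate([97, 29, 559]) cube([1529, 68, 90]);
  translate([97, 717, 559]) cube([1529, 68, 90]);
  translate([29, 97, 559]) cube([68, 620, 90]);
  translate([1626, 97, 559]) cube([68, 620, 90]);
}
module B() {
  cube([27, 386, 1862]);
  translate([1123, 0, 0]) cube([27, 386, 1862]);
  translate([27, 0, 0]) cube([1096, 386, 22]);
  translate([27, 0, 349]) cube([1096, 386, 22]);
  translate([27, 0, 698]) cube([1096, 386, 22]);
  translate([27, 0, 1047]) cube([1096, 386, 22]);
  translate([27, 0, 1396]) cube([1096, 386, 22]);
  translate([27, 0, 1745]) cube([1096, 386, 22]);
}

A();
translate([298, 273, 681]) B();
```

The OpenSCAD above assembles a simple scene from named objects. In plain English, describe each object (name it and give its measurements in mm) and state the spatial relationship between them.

A is a table with a 1723×814 mm rectangular top, 32 mm thick, top surface at z = 681 mm, supported by four 68×68 mm square legs, each inset 29 mm from the nearest pair of top edges, running from the floor. Four apron rails, 68 mm thick and 90 mm tall, run between adjacent legs with their top edges flush with the underside of the top and their outer faces flush with the legs' outer faces.

B is a bookshelf 1150 mm wide overall, 386 mm deep and 1862 mm tall. The two sides are 27 mm thick vertical panels. 6 horizontal shelves of 22 mm thickness span between the inner faces of the sides; the lowest shelf sits on the floor and shelves are stacked with a clear vertical gap of 327 mm between each pair.

The bookshelf is on top of the table.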